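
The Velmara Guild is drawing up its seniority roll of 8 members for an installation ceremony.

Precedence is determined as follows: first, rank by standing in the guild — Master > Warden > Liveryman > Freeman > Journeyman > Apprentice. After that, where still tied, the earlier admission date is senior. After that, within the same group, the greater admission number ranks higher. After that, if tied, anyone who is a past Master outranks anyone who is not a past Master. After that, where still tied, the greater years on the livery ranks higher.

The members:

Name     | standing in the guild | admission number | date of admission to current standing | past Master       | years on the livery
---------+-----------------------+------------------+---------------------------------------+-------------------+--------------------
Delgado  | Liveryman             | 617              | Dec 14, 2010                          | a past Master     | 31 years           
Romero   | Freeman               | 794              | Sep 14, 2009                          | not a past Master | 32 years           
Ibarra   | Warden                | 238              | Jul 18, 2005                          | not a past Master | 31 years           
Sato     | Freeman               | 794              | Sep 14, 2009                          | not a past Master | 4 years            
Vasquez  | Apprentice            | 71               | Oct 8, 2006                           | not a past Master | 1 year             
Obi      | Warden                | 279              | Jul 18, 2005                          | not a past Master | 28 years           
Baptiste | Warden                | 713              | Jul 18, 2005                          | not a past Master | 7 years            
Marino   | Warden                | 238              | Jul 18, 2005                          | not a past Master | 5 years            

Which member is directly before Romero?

By standing in the guild: Baptiste, Obi, Ibarra and Marino (Warden); then Delgado (Liveryman); then Romero and Sato (Freeman); then Vasquez (Apprentice).
Baptiste, Obi, Ibarra and Marino all have date of admission to current standing Jul 18, 2005, so the next rule applies.
Among Baptiste, Obi, Ibarra and Marino, by admission number (higher first): Baptiste (713) before Obi (279) before Ibarra and Marino (238).
Ibarra and Marino are each not a past Master, so the next rule applies.
Among Ibarra and Marino, by years on the livery (higher first): Ibarra (31 years) before Marino (5 years).
Romero and Sato both have date of admission to current standing Sep 14, 2009, so the next rule applies.
Romero and Sato both have admission number 794, so the next rule applies.
Romero and Sato are each not a past Master, so the next rule applies.
Among Romero and Sato, by years on the livery (higher first): Romero (32 years) before Sato (4 years).
Order: Baptiste, Obi, Ibarra, Marino, Delgado, Romero, Sato, Vasquez.

Delgado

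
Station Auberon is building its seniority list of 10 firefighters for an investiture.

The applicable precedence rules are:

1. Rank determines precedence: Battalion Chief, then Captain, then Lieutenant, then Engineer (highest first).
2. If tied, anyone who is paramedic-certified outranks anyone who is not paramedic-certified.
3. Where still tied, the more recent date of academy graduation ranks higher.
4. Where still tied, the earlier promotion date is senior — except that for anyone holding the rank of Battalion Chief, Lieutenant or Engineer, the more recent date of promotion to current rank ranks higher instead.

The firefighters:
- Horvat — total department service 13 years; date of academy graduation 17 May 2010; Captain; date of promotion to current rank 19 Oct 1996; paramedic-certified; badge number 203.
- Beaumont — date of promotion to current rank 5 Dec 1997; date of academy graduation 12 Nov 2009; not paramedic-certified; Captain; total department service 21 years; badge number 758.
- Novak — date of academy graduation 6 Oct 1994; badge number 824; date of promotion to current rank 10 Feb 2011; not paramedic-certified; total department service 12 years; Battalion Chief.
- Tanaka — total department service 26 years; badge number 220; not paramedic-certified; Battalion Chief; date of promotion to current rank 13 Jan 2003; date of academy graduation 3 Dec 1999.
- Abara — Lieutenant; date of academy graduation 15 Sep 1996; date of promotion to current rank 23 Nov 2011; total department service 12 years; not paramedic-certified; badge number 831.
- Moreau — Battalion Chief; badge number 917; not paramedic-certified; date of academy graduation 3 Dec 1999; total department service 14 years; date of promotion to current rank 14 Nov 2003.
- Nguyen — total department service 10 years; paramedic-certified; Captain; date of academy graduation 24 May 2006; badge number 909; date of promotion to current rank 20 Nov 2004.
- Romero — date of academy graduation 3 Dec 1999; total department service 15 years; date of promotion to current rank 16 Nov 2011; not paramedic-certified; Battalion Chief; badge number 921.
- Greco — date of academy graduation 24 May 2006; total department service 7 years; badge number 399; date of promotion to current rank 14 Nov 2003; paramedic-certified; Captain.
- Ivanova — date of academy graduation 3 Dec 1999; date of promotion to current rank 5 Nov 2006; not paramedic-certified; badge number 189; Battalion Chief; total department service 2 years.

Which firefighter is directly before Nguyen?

By rank: Romero, Ivanova, Moreau, Tanaka and Novak (Battalion Chief); then Horvat, Greco, Nguyen and Beaumont (Captain); then Abara (Lieutenant).
Romero, Ivanova, Moreau, Tanaka and Novak are each not paramedic-certified, so the next rule applies.
Among Romero, Ivanova, Moreau, Tanaka and Novak, by date of academy graduation (later first): Romero, Ivanova, Moreau and Tanaka (3 Dec 1999) before Novak (6 Oct 1994).
Among Romero, Ivanova, Moreau and Tanaka, by date of promotion to current rank (later first) (reversed rule for this group): Romero (16 Nov 2011) before Ivanova (5 Nov 2006) before Moreau (14 Nov 2003) before Tanaka (13 Jan 2003).
Among Horvat, Greco, Nguyen and Beaumont, paramedic-certified before not paramedic-certified: Horvat, Greco and Nguyen (paramedic-certified) before Beaumont (not paramedic-certified).
Among Horvat, Greco and Nguyen, by date of academy graduation (later first): Horvat (17 May 2010) before Greco and Nguyen (24 May 2006).
Among Greco and Nguyen, by date of promotion to current rank (earlier first): Greco (14 Nov 2003) before Nguyen (20 Nov 2004).
Order: Romero, Ivanova, Moreau, Tanaka, Novak, Horvat, Greco, Nguyen, Beaumont, Abara.

Greco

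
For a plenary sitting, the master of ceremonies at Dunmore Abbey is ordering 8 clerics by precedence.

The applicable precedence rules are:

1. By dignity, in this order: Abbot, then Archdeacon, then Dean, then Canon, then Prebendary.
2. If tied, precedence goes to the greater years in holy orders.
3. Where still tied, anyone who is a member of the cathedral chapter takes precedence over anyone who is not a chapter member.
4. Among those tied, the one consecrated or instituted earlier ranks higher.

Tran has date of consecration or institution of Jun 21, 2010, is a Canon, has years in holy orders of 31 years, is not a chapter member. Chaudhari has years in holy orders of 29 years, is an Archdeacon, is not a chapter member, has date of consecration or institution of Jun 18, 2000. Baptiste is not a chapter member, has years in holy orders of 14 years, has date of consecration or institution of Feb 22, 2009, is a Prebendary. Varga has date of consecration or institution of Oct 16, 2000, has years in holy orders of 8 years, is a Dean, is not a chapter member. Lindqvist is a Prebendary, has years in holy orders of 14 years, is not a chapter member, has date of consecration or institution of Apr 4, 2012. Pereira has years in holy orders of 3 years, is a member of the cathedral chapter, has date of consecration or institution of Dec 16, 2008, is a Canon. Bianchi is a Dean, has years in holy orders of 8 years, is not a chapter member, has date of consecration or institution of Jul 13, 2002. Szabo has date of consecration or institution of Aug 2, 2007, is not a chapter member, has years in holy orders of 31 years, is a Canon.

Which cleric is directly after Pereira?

Baptiste

By dignity: Chaudhari (Archdeacon); then Varga and Bianchi (Dean); then Szabo, Tran and Pereira (Canon); then Baptiste and Lindqvist (Prebendary).
Varga and Bianchi both have years in holy orders 8 years, so the next rule applies.
Varga and Bianchi are each not a chapter member, so the next rule applies.
Among Varga and Bianchi, by date of consecration or institution (earlier first): Varga (Oct 16, 2000) before Bianchi (Jul 13, 2002).
Among Szabo, Tran and Pereira, by years in holy orders (higher first): Szabo and Tran (31 years) before Pereira (3 years).
Szabo and Tran are each not a chapter member, so the next rule applies.
Among Szabo and Tran, by date of consecration or institution (earlier first): Szabo (Aug 2, 2007) before Tran (Jun 21, 2010).
Baptiste and Lindqvist both have years in holy orders 14 years, so the next rule applies.
Baptiste and Lindqvist are each not a chapter member, so the next rule applies.
Among Baptiste and Lindqvist, by date of consecration or institution (earlier first): Baptiste (Feb 22, 2009) before Lindqvist (Apr 4, 2012).
Order: Chaudhari, Varga, Bianchi, Szabo, Tran, Pereira, Baptiste, Lindqvist.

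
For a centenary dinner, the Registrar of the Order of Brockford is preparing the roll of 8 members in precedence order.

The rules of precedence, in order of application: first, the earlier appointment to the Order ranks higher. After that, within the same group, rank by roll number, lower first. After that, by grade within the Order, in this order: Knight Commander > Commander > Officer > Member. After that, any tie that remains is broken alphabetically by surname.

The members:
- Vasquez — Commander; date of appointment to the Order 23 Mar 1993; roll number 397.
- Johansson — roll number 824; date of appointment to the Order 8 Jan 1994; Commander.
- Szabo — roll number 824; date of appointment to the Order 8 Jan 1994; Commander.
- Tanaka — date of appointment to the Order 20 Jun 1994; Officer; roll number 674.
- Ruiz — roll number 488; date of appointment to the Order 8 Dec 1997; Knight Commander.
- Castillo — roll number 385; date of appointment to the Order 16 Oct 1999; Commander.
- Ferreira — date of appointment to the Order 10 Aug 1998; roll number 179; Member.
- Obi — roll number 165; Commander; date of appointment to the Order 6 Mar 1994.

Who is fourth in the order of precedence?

Obi

By date of appointment to the Order (earlier first): Vasquez (23 Mar 1993); then Johansson and Szabo (both 8 Jan 1994); then Obi (6 Mar 1994); then Tanaka (20 Jun 1994); then Ruiz (8 Dec 1997); then Ferreira (10 Aug 1998); then Castillo (16 Oct 1999).
Johansson and Szabo both have roll number 824, so the next rule applies.
Johansson and Szabo are each Commander, so the next rule applies.
Among Johansson and Szabo, alphabetically by surname: Johansson before Szabo.
Order: Vasquez, Johansson, Szabo, Obi, Tanaka, Ruiz, Ferreira, Castillo.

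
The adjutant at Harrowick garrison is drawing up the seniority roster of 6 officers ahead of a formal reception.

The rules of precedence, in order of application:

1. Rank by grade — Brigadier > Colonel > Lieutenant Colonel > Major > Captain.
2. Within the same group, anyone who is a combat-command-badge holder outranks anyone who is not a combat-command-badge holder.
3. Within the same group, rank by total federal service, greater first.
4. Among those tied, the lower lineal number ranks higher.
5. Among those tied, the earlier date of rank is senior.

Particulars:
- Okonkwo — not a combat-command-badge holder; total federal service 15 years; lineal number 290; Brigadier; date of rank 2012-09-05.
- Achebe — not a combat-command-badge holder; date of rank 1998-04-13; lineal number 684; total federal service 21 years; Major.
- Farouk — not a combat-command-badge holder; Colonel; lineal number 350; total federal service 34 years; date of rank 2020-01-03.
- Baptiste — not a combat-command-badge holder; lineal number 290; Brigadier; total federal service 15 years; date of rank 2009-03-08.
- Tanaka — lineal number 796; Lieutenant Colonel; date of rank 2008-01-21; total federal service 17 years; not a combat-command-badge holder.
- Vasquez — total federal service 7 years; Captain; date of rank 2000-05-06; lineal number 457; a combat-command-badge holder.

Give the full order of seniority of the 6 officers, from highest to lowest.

Baptiste, Okonkwo, Farouk, Tanaka, Achebe, Vasquez

By grade: Baptiste and Okonkwo (Brigadier); then Farouk (Colonel); then Tanaka (Lieutenant Colonel); then Achebe (Major); then Vasquez (Captain).
Baptiste and Okonkwo are each not a combat-command-badge holder, so the next rule applies.
Baptiste and Okonkwo both have total federal service 15 years, so the next rule applies.
Baptiste and Okonkwo both have lineal number 290, so the next rule applies.
Among Baptiste and Okonkwo, by date of rank (earlier first): Baptiste (2009-03-08) before Okonkwo (2012-09-05).
Full order: Baptiste, Okonkwo, Farouk, Tanaka, Achebe, Vasquez.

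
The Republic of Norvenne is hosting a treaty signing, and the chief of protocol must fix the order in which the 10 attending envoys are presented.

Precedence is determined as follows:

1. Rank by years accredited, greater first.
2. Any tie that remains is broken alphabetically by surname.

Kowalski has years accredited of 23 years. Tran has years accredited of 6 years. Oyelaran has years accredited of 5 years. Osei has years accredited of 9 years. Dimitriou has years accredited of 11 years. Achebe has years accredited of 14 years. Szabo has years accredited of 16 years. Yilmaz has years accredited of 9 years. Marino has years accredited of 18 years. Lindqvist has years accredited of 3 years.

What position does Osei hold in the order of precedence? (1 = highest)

By years accredited (higher first): Kowalski (23 years); then Marino (18 years); then Szabo (16 years); then Achebe (14 years); then Dimitriou (11 years); then Osei and Yilmaz (both 9 years); then Tran (6 years); then Oyelaran (5 years); then Lindqvist (3 years).
Among Osei and Yilmaz, alphabetically by surname: Osei before Yilmaz.
Order: Kowalski, Marino, Szabo, Achebe, Dimitriou, Osei, Yilmaz, Tran, Oyelaran, Lindqvist. So position 6.

6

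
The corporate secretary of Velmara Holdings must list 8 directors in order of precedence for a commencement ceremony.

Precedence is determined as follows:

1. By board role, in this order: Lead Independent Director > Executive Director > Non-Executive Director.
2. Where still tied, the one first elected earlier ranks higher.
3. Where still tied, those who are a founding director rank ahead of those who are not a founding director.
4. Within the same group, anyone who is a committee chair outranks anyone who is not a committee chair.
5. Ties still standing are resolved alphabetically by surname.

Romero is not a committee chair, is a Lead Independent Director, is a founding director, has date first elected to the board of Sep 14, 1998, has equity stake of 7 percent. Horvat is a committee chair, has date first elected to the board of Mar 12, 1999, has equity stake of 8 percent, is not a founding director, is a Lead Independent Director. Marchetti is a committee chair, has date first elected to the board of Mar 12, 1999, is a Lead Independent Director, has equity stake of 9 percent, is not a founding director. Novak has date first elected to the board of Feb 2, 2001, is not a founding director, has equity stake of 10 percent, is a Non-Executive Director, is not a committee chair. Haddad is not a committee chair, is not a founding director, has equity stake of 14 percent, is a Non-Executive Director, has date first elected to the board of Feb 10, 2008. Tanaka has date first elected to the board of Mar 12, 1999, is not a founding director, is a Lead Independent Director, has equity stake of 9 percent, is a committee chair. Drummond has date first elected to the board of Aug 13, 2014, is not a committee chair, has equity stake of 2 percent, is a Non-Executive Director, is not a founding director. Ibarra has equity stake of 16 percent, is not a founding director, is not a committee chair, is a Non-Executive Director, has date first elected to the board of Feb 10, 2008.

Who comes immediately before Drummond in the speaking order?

By board role: Romero, Horvat, Marchetti and Tanaka (Lead Independent Director); then Novak, Haddad, Ibarra and Drummond (Non-Executive Director).
Among Romero, Horvat, Marchetti and Tanaka, by date first elected to the board (earlier first): Romero (Sep 14, 1998) before Horvat, Marchetti and Tanaka (Mar 12, 1999).
Horvat, Marchetti and Tanaka are each not a founding director, so the next rule applies.
Horvat, Marchetti and Tanaka are each a committee chair, so the next rule applies.
Among Horvat, Marchetti and Tanaka, alphabetically by surname: Horvat before Marchetti before Tanaka.
Among Novak, Haddad, Ibarra and Drummond, by date first elected to the board (earlier first): Novak (Feb 2, 2001) before Haddad and Ibarra (Feb 10, 2008) before Drummond (Aug 13, 2014).
Haddad and Ibarra are each not a founding director, so the next rule applies.
Haddad and Ibarra are each not a committee chair, so the next rule applies.
Among Haddad and Ibarra, alphabetically by surname: Haddad before Ibarra.
Order: Romero, Horvat, Marchetti, Tanaka, Novak, Haddad, Ibarra, Drummond.

Ibarra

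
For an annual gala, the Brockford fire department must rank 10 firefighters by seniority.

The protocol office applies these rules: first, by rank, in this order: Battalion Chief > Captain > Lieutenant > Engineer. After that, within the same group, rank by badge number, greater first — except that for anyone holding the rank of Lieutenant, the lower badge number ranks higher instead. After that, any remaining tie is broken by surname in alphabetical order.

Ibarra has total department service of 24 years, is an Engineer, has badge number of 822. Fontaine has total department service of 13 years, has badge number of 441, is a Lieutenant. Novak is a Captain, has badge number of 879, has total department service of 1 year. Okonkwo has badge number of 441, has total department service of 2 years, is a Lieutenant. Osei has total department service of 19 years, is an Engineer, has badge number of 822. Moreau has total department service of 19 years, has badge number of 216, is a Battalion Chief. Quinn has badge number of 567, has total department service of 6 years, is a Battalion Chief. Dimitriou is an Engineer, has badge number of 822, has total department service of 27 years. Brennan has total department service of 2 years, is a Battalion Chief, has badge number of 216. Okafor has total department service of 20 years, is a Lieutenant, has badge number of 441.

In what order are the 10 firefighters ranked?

By rank: Quinn, Brennan and Moreau (Battalion Chief); then Novak (Captain); then Fontaine, Okafor and Okonkwo (Lieutenant); then Dimitriou, Ibarra and Osei (Engineer).
Among Quinn, Brennan and Moreau, by badge number (higher first): Quinn (567) before Brennan and Moreau (216).
Among Brennan and Moreau, alphabetically by surname: Brennan before Moreau.
Fontaine, Okafor and Okonkwo all have badge number 441, so the next rule applies.
Among Fontaine, Okafor and Okonkwo, alphabetically by surname: Fontaine before Okafor before Okonkwo.
Dimitriou, Ibarra and Osei all have badge number 822, so the next rule applies.
Among Dimitriou, Ibarra and Osei, alphabetically by surname: Dimitriou before Ibarra before Osei.
Full order: Quinn, Brennan, Moreau, Novak, Fontaine, Okafor, Okonkwo, Dimitriou, Ibarra, Osei.

Quinn, Brennan, Moreau, Novak, Fontaine, Okafor, Okonkwo, Dimitriou, Ibarra, Osei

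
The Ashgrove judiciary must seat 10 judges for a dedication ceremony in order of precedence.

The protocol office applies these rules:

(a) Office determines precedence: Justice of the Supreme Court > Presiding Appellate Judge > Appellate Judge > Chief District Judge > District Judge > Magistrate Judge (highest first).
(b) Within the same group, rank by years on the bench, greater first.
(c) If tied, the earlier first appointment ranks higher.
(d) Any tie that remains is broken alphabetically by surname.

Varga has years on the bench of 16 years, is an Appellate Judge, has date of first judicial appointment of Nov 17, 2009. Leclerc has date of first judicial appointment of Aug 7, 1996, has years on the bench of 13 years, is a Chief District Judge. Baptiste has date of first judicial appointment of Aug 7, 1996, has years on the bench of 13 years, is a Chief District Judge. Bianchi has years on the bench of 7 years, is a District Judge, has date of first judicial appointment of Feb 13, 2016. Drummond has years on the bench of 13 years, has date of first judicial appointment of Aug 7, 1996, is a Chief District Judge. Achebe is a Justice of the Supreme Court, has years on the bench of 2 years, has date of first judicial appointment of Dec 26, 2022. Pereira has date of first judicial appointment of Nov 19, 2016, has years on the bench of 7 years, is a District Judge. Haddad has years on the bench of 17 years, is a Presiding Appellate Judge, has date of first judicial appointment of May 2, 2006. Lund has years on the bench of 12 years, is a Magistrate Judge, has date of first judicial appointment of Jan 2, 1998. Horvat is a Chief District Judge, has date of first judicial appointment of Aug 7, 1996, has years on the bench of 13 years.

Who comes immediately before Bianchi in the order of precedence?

By office: Achebe (Justice of the Supreme Court); then Haddad (Presiding Appellate Judge); then Varga (Appellate Judge); then Baptiste, Drummond, Horvat and Leclerc (Chief District Judge); then Bianchi and Pereira (District Judge); then Lund (Magistrate Judge).
Baptiste, Drummond, Horvat and Leclerc all have years on the bench 13 years, so the next rule applies.
Baptiste, Drummond, Horvat and Leclerc all have date of first judicial appointment Aug 7, 1996, so the next rule applies.
Among Baptiste, Drummond, Horvat and Leclerc, alphabetically by surname: Baptiste before Drummond before Horvat before Leclerc.
Bianchi and Pereira both have years on the bench 7 years, so the next rule applies.
Among Bianchi and Pereira, by date of first judicial appointment (earlier first): Bianchi (Feb 13, 2016) before Pereira (Nov 19, 2016).
Order: Achebe, Haddad, Varga, Baptiste, Drummond, Horvat, Leclerc, Bianchi, Pereira, Lund.

Leclerc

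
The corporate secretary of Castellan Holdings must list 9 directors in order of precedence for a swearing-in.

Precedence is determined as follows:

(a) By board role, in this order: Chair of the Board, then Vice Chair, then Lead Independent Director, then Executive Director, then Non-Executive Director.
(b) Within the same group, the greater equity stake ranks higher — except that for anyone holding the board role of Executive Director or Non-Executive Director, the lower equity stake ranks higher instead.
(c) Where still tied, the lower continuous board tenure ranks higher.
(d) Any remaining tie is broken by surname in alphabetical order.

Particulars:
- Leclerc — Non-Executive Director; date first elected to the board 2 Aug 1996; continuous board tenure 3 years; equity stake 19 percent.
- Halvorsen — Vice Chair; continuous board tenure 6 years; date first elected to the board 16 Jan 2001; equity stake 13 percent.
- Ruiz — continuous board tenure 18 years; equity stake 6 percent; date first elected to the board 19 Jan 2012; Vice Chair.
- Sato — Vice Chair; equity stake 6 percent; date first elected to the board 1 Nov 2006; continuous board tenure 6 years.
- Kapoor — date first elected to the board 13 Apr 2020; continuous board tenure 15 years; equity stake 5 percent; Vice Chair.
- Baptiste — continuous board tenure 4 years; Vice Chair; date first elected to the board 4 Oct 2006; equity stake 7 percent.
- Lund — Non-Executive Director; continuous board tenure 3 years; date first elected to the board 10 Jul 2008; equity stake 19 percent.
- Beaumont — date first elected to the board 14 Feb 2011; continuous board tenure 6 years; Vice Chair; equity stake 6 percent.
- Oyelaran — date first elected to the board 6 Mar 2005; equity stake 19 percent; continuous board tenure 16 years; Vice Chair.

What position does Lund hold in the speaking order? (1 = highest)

By board role: Oyelaran, Halvorsen, Baptiste, Beaumont, Sato, Ruiz and Kapoor (Vice Chair); then Leclerc and Lund (Non-Executive Director).
Among Oyelaran, Halvorsen, Baptiste, Beaumont, Sato, Ruiz and Kapoor, by equity stake (higher first): Oyelaran (19 percent) before Halvorsen (13 percent) before Baptiste (7 percent) before Beaumont, Sato and Ruiz (6 percent) before Kapoor (5 percent).
Among Beaumont, Sato and Ruiz, by continuous board tenure (lower first): Beaumont and Sato (6 years) before Ruiz (18 years).
Among Beaumont and Sato, alphabetically by surname: Beaumont before Sato.
Leclerc and Lund both have equity stake 19 percent, so the next rule applies.
Leclerc and Lund both have continuous board tenure 3 years, so the next rule applies.
Among Leclerc and Lund, alphabetically by surname: Leclerc before Lund.
Order: Oyelaran, Halvorsen, Baptiste, Beaumont, Sato, Ruiz, Kapoor, Leclerc, Lund. So position 9.

9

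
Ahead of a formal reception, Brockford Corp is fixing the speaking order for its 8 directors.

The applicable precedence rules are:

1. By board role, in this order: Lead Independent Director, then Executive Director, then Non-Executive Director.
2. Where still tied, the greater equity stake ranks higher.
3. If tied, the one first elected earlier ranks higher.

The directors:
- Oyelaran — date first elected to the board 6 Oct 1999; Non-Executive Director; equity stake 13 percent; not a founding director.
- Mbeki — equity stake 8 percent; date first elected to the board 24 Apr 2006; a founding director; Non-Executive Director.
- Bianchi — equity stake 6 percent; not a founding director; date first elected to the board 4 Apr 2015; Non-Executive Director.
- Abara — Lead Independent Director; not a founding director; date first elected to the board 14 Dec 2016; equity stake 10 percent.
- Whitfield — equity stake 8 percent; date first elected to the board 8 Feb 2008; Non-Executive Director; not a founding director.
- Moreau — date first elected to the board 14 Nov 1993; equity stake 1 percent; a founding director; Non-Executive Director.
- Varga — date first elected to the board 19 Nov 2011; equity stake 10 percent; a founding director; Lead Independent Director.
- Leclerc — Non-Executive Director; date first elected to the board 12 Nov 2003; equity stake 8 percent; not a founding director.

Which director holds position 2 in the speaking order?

By board role: Varga and Abara (Lead Independent Director); then Oyelaran, Leclerc, Mbeki, Whitfield, Bianchi and Moreau (Non-Executive Director).
Varga and Abara both have equity stake 10 percent, so the next rule applies.
Among Varga and Abara, by date first elected to the board (earlier first): Varga (19 Nov 2011) before Abara (14 Dec 2016).
Among Oyelaran, Leclerc, Mbeki, Whitfield, Bianchi and Moreau, by equity stake (higher first): Oyelaran (13 percent) before Leclerc, Mbeki and Whitfield (8 percent) before Bianchi (6 percent) before Moreau (1 percent).
Among Leclerc, Mbeki and Whitfield, by date first elected to the board (earlier first): Leclerc (12 Nov 2003) before Mbeki (24 Apr 2006) before Whitfield (8 Feb 2008).
Order: Varga, Abara, Oyelaran, Leclerc, Mbeki, Whitfield, Bianchi, Moreau.

Abara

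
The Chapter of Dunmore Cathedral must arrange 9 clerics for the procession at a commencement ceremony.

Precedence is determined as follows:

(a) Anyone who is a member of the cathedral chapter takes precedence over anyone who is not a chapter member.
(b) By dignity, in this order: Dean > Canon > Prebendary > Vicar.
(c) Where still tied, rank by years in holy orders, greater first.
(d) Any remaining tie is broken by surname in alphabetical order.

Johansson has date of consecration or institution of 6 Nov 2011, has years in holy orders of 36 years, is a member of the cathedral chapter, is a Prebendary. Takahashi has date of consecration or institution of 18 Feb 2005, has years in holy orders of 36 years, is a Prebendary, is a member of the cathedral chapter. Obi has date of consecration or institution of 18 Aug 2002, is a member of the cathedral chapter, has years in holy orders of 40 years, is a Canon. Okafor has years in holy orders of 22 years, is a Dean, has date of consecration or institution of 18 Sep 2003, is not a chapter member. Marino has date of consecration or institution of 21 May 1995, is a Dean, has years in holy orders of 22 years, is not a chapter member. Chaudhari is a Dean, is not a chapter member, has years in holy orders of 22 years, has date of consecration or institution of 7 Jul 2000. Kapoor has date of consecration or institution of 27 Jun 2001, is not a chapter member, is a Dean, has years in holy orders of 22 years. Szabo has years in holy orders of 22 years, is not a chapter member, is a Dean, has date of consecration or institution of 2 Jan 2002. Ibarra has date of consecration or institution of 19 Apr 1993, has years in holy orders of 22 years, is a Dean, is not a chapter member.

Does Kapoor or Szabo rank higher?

Kapoor

By the first rule: Obi, Johansson and Takahashi (each a member of the cathedral chapter); then Chaudhari, Ibarra, Kapoor, Marino, Okafor and Szabo (each not a chapter member).
Among Obi, Johansson and Takahashi, by dignity: Obi (Canon) before Johansson and Takahashi (Prebendary).
Johansson and Takahashi both have years in holy orders 36 years, so the next rule applies.
Among Johansson and Takahashi, alphabetically by surname: Johansson before Takahashi.
Chaudhari, Ibarra, Kapoor, Marino, Okafor and Szabo are each Dean, so the next rule applies.
Chaudhari, Ibarra, Kapoor, Marino, Okafor and Szabo all have years in holy orders 22 years, so the next rule applies.
Among Chaudhari, Ibarra, Kapoor, Marino, Okafor and Szabo, alphabetically by surname: Chaudhari before Ibarra before Kapoor before Marino before Okafor before Szabo.
So Kapoor takes precedence.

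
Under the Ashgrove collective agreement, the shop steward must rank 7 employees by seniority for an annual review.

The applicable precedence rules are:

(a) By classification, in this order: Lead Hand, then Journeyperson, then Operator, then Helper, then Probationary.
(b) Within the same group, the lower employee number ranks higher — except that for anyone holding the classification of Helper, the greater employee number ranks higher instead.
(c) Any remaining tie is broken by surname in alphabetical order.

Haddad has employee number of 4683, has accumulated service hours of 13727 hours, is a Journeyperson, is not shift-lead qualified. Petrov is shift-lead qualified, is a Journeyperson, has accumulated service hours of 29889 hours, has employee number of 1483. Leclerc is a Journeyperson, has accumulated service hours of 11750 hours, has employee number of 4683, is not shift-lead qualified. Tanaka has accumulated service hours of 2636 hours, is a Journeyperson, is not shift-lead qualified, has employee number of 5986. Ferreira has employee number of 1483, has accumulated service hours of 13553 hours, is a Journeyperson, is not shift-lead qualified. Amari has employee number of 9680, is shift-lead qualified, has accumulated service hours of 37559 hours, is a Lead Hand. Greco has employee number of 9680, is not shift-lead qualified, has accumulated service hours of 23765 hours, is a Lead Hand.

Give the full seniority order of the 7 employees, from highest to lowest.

By classification: Amari and Greco (Lead Hand); then Ferreira, Petrov, Haddad, Leclerc and Tanaka (Journeyperson).
Amari and Greco both have employee number 9680, so the next rule applies.
Among Amari and Greco, alphabetically by surname: Amari before Greco.
Among Ferreira, Petrov, Haddad, Leclerc and Tanaka, by employee number (lower first): Ferreira and Petrov (1483) before Haddad and Leclerc (4683) before Tanaka (5986).
Among Ferreira and Petrov, alphabetically by surname: Ferreira before Petrov.
Among Haddad and Leclerc, alphabetically by surname: Haddad before Leclerc.
Full order: Amari, Greco, Ferreira, Petrov, Haddad, Leclerc, Tanaka.

Amari, Greco, Ferreira, Petrov, Haddad, Leclerc, Tanaka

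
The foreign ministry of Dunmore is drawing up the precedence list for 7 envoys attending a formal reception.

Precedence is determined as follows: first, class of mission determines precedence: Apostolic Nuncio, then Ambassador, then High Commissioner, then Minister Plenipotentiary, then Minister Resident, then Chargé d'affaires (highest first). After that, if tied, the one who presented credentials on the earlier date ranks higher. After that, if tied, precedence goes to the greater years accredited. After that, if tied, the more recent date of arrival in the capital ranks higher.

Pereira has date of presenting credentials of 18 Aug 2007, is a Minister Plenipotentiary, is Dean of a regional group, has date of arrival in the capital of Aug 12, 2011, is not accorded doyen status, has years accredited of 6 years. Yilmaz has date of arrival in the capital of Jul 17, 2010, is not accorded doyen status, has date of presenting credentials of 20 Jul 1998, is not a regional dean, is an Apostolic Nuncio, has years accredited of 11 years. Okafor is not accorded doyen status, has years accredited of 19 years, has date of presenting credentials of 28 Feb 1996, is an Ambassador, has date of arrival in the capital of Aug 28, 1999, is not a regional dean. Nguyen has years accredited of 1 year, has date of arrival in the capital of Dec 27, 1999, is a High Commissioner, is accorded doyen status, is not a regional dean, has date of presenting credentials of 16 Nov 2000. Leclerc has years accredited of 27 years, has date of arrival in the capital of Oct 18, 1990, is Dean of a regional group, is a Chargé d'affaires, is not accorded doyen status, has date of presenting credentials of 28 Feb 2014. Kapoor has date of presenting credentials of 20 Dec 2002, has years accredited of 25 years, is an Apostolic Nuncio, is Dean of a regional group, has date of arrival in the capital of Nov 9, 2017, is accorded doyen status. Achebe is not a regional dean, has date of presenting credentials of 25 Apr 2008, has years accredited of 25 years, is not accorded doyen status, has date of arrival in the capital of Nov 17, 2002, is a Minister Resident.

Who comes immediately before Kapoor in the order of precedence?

Yilmaz

By class of mission: Yilmaz and Kapoor (Apostolic Nuncio); then Okafor (Ambassador); then Nguyen (High Commissioner); then Pereira (Minister Plenipotentiary); then Achebe (Minister Resident); then Leclerc (Chargé d'affaires).
Among Yilmaz and Kapoor, by date of presenting credentials (earlier first): Yilmaz (20 Jul 1998) before Kapoor (20 Dec 2002).
Order: Yilmaz, Kapoor, Okafor, Nguyen, Pereira, Achebe, Leclerc.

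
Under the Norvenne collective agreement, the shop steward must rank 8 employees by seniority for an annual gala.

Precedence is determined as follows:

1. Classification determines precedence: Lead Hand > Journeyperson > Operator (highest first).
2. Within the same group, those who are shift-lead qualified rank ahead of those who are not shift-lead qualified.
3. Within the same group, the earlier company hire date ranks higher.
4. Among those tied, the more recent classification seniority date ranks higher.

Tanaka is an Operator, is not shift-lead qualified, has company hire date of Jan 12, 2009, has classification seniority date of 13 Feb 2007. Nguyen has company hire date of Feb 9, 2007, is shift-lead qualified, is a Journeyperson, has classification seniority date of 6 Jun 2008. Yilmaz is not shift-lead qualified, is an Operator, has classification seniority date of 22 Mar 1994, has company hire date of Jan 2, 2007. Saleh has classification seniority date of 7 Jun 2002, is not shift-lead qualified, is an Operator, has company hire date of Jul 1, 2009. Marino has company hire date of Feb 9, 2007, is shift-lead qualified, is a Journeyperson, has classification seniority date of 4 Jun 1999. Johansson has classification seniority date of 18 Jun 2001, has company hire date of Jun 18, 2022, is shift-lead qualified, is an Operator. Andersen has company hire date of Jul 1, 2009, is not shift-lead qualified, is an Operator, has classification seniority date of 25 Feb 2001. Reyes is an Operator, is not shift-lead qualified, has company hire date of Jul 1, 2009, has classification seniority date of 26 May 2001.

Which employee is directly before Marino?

Nguyen

By classification: Nguyen and Marino (Journeyperson); then Johansson, Yilmaz, Tanaka, Saleh, Reyes and Andersen (Operator).
Nguyen and Marino are each shift-lead qualified, so the next rule applies.
Nguyen and Marino both have company hire date Feb 9, 2007, so the next rule applies.
Among Nguyen and Marino, by classification seniority date (later first): Nguyen (6 Jun 2008) before Marino (4 Jun 1999).
Among Johansson, Yilmaz, Tanaka, Saleh, Reyes and Andersen, shift-lead qualified before not shift-lead qualified: Johansson (shift-lead qualified) before Yilmaz, Tanaka, Saleh, Reyes and Andersen (not shift-lead qualified).
Among Yilmaz, Tanaka, Saleh, Reyes and Andersen, by company hire date (earlier first): Yilmaz (Jan 2, 2007) before Tanaka (Jan 12, 2009) before Saleh, Reyes and Andersen (Jul 1, 2009).
Among Saleh, Reyes and Andersen, by classification seniority date (later first): Saleh (7 Jun 2002) before Reyes (26 May 2001) before Andersen (25 Feb 2001).
Order: Nguyen, Marino, Johansson, Yilmaz, Tanaka, Saleh, Reyes, Andersen.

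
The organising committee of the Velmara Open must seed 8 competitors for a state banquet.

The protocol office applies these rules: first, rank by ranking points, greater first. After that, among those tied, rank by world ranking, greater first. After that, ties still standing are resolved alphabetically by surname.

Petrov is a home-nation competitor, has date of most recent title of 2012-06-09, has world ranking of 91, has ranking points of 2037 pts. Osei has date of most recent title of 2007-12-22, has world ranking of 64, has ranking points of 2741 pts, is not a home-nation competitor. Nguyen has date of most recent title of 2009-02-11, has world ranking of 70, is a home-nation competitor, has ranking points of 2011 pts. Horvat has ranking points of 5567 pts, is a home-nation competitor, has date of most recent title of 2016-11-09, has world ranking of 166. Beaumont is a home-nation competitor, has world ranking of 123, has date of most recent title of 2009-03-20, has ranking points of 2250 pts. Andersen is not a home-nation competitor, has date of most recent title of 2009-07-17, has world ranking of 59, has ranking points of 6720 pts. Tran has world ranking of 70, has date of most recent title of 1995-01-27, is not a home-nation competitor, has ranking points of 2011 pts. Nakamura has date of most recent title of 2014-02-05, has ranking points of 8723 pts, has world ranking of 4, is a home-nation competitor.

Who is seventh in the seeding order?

Nguyen

By ranking points (higher first): Nakamura (8723 pts); then Andersen (6720 pts); then Horvat (5567 pts); then Osei (2741 pts); then Beaumont (2250 pts); then Petrov (2037 pts); then Nguyen and Tran (both 2011 pts).
Nguyen and Tran both have world ranking 70, so the next rule applies.
Among Nguyen and Tran, alphabetically by surname: Nguyen before Tran.
Order: Nakamura, Andersen, Horvat, Osei, Beaumont, Petrov, Nguyen, Tran.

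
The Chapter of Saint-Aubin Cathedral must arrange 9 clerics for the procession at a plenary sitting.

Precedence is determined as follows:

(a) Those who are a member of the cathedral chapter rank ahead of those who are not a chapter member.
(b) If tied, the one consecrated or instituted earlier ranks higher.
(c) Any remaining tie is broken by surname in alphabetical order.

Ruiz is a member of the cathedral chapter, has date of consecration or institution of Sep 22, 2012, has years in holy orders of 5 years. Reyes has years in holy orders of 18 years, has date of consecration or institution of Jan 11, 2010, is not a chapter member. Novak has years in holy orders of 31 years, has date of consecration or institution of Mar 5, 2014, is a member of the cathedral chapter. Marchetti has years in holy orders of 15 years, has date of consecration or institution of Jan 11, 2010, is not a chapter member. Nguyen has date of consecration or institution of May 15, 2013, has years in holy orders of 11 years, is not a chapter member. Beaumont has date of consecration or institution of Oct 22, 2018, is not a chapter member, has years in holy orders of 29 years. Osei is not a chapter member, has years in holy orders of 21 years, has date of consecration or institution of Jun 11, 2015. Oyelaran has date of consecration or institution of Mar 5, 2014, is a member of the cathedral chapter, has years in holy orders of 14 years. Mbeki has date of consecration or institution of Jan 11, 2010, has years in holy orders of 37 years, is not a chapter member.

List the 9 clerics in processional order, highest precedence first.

Ruiz, Novak, Oyelaran, Marchetti, Mbeki, Reyes, Nguyen, Osei, Beaumont

By the first rule: Ruiz, Novak and Oyelaran (each a member of the cathedral chapter); then Marchetti, Mbeki, Reyes, Nguyen, Osei and Beaumont (each not a chapter member).
Among Ruiz, Novak and Oyelaran, by date of consecration or institution (earlier first): Ruiz (Sep 22, 2012) before Novak and Oyelaran (Mar 5, 2014).
Among Novak and Oyelaran, alphabetically by surname: Novak before Oyelaran.
Among Marchetti, Mbeki, Reyes, Nguyen, Osei and Beaumont, by date of consecration or institution (earlier first): Marchetti, Mbeki and Reyes (Jan 11, 2010) before Nguyen (May 15, 2013) before Osei (Jun 11, 2015) before Beaumont (Oct 22, 2018).
Among Marchetti, Mbeki and Reyes, alphabetically by surname: Marchetti before Mbeki before Reyes.
Full order: Ruiz, Novak, Oyelaran, Marchetti, Mbeki, Reyes, Nguyen, Osei, Beaumont.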